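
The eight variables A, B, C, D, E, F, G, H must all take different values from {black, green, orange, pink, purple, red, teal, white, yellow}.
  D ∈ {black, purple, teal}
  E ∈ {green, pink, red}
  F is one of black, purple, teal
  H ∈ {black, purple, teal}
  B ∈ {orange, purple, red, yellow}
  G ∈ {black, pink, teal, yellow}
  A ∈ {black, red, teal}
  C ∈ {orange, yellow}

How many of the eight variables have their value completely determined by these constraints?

3

Among the 8 variables, green fits only E (and all 8 values in {black, green, orange, pink, purple, red, teal, yellow} must be used), so E = green.
The 7 still-open variables together cover exactly {black, orange, pink, purple, red, teal, yellow} — 7 values for 7 variables — and pink appears only in G's list, so G = pink.
D, F, H between them cover only {black, purple, teal} — a naked triple. Remove those values from A, B.
A must be red (only option left). Eliminate red elsewhere: B.
Determined: A=red, E=green, G=pink. The other variables each still have more than one consistent value. That makes 3.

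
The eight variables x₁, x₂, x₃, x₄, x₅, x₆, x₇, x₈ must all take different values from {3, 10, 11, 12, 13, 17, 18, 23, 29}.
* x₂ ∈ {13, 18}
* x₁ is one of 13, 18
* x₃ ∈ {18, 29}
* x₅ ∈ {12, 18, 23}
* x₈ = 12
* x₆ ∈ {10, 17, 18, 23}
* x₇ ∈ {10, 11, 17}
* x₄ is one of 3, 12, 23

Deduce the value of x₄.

3

x₈'s domain is down to {12}, so x₈ = 12. So x₄, x₅ can't be 12.
x₁ and x₂ between them cover only {13, 18} — a naked pair. Remove those values from x₃, x₅, x₆.
x₃ must be 29 (only option left).
x₅'s domain is down to {23}, so x₅ = 23. Strike 23 from x₄, x₆.
So x₄ = 3.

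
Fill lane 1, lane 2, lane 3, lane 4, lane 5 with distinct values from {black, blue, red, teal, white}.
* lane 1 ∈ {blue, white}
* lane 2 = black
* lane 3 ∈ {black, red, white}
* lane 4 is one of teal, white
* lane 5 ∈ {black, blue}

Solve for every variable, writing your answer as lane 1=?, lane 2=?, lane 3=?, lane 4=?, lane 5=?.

lane 1=white, lane 2=black, lane 3=red, lane 4=teal, lane 5=blue

lane 2 has just one choice, so lane 2 = black. Remove black from lane 3, lane 5.
lane 5 must be blue (only option left). Eliminate blue elsewhere: lane 1.
lane 1 has just one choice, so lane 1 = white. Eliminate white elsewhere: lane 3, lane 4.
lane 3 must be red (only option left).
lane 4's domain is down to {teal}, so lane 4 = teal.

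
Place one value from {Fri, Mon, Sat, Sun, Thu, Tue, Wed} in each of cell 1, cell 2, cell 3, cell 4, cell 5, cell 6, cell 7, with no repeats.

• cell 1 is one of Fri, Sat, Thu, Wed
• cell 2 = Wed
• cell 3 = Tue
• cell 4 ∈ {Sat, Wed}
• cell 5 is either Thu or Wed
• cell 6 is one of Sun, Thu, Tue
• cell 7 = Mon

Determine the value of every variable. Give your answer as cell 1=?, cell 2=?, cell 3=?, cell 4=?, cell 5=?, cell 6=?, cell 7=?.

cell 2's domain is down to {Wed}, so cell 2 = Wed. So cell 1, cell 4, cell 5 can't be Wed.
That leaves cell 3 = Tue. So cell 6 can't be Tue.
cell 4's domain is down to {Sat}, so cell 4 = Sat. Eliminate Sat elsewhere: cell 1.
That leaves cell 5 = Thu. So cell 1, cell 6 can't be Thu.
cell 6's domain is down to {Sun}, so cell 6 = Sun.
cell 7 must be Mon (only option left).
That leaves cell 1 = Fri.

cell 1=Fri, cell 2=Wed, cell 3=Tue, cell 4=Sat, cell 5=Thu, cell 6=Sun, cell 7=Mon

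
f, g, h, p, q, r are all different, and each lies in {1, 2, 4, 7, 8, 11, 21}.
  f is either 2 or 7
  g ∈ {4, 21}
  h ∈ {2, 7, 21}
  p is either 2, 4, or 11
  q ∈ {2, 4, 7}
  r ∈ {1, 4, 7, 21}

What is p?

The 6 variables draw from only 6 values {1, 2, 4, 7, 11, 21}, so each is used; only r can be 1, hence r = 1.
Among the 5 still-open variables, 11 fits only p (and all 5 values in {2, 4, 7, 11, 21} must be used), so p = 11.

11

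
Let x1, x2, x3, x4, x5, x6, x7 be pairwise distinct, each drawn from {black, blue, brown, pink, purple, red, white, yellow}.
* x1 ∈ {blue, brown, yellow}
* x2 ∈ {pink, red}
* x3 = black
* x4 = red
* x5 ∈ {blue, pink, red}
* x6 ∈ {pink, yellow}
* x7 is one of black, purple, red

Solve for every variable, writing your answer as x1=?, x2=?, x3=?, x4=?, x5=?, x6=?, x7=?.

x1=brown, x2=pink, x3=black, x4=red, x5=blue, x6=yellow, x7=purple

x3 has just one choice, so x3 = black. So x7 can't be black.
That leaves x4 = red. Eliminate red elsewhere: x2, x5, x7.
That leaves x7 = purple.
x2 must be pink (only option left). Eliminate pink elsewhere: x5, x6.
x5's domain is down to {blue}, so x5 = blue. Strike blue from x1.
That leaves x6 = yellow. Remove yellow from x1.
x1 must be brown (only option left).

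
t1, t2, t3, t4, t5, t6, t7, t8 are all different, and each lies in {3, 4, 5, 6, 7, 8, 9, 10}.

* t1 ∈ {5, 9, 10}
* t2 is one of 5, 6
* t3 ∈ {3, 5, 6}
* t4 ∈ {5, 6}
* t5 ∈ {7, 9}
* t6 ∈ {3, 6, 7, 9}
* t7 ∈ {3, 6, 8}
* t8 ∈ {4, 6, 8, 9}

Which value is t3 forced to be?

3

The 8 variables together cover exactly {3, 4, 5, 6, 7, 8, 9, 10} — 8 values for 8 variables — and 4 appears only in t8's list, so t8 = 4.
Among the 7 still-open variables, 8 fits only t7 (and all 7 values in {3, 5, 6, 7, 8, 9, 10} must be used), so t7 = 8.
Among the 6 still-open variables, 10 fits only t1 (and all 6 values in {3, 5, 6, 7, 9, 10} must be used), so t1 = 10.
t2 and t4 between them cover only {5, 6} — a naked pair. Remove those values from t3, t6.
So t3 = 3.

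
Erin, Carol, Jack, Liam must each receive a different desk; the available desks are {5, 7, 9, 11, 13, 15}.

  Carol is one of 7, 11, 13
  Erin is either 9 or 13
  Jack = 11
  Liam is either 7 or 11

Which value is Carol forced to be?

13

Jack has just one choice, so Jack = 11. Remove 11 from Carol, Liam.
That leaves Liam = 7. Strike 7 from Carol.
So Carol = 13.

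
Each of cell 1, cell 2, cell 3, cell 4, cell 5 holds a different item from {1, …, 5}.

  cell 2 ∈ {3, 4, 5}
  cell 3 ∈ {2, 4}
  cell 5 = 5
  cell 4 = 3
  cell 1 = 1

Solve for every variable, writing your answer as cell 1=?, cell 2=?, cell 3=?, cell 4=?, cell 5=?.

cell 1's domain is down to {1}, so cell 1 = 1.
That leaves cell 4 = 3. Strike 3 from cell 2.
cell 5 must be 5 (only option left). Strike 5 from cell 2.
cell 2 has just one choice, so cell 2 = 4. Strike 4 from cell 3.
That leaves cell 3 = 2.

cell 1=1, cell 2=4, cell 3=2, cell 4=3, cell 5=5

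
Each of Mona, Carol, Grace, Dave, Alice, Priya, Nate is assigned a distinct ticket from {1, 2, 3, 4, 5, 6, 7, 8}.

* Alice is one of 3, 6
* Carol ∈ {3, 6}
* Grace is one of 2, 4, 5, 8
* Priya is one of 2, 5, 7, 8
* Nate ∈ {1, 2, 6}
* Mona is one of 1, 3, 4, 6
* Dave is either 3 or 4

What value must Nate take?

2

Carol and Alice share exactly the 2 values {3, 6}; by pigeonhole those values go to them, so strike 3, 6 from Mona, Dave, Nate.
Dave has just one choice, so Dave = 4. Eliminate 4 elsewhere: Mona, Grace.
That leaves Mona = 1. Eliminate 1 elsewhere: Nate.
So Nate = 2.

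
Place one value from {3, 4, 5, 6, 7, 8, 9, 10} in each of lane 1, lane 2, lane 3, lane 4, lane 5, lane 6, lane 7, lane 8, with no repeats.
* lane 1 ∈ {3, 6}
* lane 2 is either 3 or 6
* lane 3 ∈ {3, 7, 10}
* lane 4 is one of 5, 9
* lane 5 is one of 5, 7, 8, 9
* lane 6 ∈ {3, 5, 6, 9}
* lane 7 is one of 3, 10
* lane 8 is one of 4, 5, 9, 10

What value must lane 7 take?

The 8 variables draw from only 8 values {3, 4, 5, 6, 7, 8, 9, 10}, so each is used; only lane 8 can be 4, hence lane 8 = 4.
Among the 7 still-open variables, 8 fits only lane 5 (and all 7 values in {3, 5, 6, 7, 8, 9, 10} must be used), so lane 5 = 8.
The 6 still-open variables together cover exactly {3, 5, 6, 7, 9, 10} — 6 values for 6 variables — and 7 appears only in lane 3's list, so lane 3 = 7.
Among the 5 still-open variables, 10 fits only lane 7 (and all 5 values in {3, 5, 6, 9, 10} must be used), so lane 7 = 10.

10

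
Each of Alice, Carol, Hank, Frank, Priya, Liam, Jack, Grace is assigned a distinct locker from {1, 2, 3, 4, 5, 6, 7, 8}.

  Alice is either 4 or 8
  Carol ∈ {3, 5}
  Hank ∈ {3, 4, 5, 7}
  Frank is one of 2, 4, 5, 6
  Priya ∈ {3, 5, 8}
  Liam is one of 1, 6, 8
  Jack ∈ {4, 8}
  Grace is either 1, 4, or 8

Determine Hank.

The 8 variables draw from only 8 values {1, 2, 3, 4, 5, 6, 7, 8}, so each is used; only Frank can be 2, hence Frank = 2.
The 7 still-open variables together cover exactly {1, 3, 4, 5, 6, 7, 8} — 7 values for 7 variables — and 6 appears only in Liam's list, so Liam = 6.
The 6 still-open variables together cover exactly {1, 3, 4, 5, 7, 8} — 6 values for 6 variables — and 1 appears only in Grace's list, so Grace = 1.
The 5 still-open variables together cover exactly {3, 4, 5, 7, 8} — 5 values for 5 variables — and 7 appears only in Hank's list, so Hank = 7.

7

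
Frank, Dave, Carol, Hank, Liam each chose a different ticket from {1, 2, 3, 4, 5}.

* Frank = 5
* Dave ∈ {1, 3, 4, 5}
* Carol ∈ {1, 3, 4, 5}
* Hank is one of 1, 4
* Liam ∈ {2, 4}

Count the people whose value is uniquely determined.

Frank has just one choice, so Frank = 5. Strike 5 from Dave, Carol.
The 4 still-open variables draw from only 4 values {1, 2, 3, 4}, so each is used; only Liam can be 2, hence Liam = 2.
Determined: Frank=5, Liam=2. The other people each still have more than one consistent value. That makes 2.

2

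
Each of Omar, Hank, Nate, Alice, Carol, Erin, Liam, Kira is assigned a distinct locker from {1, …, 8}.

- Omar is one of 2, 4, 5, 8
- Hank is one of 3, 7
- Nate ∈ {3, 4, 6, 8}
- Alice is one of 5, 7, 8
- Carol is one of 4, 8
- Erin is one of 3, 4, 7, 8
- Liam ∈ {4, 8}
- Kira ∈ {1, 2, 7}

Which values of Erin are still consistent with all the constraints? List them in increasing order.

The 8 variables draw from only 8 values {1, 2, 3, 4, 5, 6, 7, 8}, so each is used; only Kira can be 1, hence Kira = 1.
The 7 still-open variables draw from only 7 values {2, 3, 4, 5, 6, 7, 8}, so each is used; only Omar can be 2, hence Omar = 2.
Among the 6 still-open variables, 5 fits only Alice (and all 6 values in {3, 4, 5, 6, 7, 8} must be used), so Alice = 5.
The 5 still-open variables together cover exactly {3, 4, 6, 7, 8} — 5 values for 5 variables — and 6 appears only in Nate's list, so Nate = 6.
Carol and Liam between them cover only {4, 8} — a naked pair. Remove those values from Erin.
No further eliminations apply; Erin can still be any of 3, 7.

3, 7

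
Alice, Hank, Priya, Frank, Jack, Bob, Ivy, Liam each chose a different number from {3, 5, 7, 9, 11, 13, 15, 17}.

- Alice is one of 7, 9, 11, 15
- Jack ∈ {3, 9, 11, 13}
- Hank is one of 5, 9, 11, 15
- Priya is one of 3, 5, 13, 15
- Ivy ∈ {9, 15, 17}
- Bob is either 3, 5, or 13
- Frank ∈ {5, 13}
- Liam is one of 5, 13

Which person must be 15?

Priya

The 8 variables together cover exactly {3, 5, 7, 9, 11, 13, 15, 17} — 8 values for 8 variables — and 7 appears only in Alice's list, so Alice = 7.
The 7 still-open variables together cover exactly {3, 5, 9, 11, 13, 15, 17} — 7 values for 7 variables — and 17 appears only in Ivy's list, so Ivy = 17.
The 2 variables Frank and Liam are confined to {5, 13}, which locks those values in; drop them from Hank, Priya, Jack, Bob.
That leaves Bob = 3. So Priya, Jack can't be 3.
So 15 goes to Priya.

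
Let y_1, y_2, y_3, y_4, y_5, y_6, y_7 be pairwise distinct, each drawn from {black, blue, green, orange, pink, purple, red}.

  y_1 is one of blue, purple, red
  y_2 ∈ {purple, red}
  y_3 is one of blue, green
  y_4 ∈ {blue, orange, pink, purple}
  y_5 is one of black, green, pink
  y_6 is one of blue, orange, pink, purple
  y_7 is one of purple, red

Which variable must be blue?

The 7 variables together cover exactly {black, blue, green, orange, pink, purple, red} — 7 values for 7 variables — and black appears only in y_5's list, so y_5 = black.
The 6 still-open variables together cover exactly {blue, green, orange, pink, purple, red} — 6 values for 6 variables — and green appears only in y_3's list, so y_3 = green.
y_2 and y_7 between them cover only {purple, red} — a naked pair. Remove those values from y_1, y_4, y_6.
So blue goes to y_1.

y_1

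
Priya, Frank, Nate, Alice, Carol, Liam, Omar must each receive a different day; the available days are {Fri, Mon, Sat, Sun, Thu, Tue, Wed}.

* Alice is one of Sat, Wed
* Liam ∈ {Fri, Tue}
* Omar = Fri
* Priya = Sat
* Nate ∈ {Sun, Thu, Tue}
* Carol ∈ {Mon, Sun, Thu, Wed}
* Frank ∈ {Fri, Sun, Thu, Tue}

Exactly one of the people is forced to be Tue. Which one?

Liam

Priya's domain is down to {Sat}, so Priya = Sat. Remove Sat from Alice.
Alice must be Wed (only option left). Eliminate Wed elsewhere: Carol.
That leaves Omar = Fri. Strike Fri from Frank, Liam.
So Tue goes to Liam.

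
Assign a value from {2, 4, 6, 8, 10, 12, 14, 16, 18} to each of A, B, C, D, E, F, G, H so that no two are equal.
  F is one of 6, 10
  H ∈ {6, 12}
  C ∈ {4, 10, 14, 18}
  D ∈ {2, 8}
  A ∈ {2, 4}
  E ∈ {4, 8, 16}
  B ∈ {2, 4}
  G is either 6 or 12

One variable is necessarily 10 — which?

F

The 2 variables A and B are confined to {2, 4}, which locks those values in; drop them from C, D, E.
D must be 8 (only option left). So E can't be 8.
E must be 16 (only option left).
The 2 variables G and H are confined to {6, 12}, which locks those values in; drop them from F.
So 10 goes to F.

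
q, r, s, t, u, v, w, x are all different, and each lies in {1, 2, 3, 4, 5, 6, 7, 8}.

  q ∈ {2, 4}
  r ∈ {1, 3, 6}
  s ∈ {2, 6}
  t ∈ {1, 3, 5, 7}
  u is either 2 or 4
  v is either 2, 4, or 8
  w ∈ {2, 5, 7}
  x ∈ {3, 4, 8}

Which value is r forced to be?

The 2 variables q and u are confined to {2, 4}, which locks those values in; drop them from s, v, w, x.
s's domain is down to {6}, so s = 6. So r can't be 6.
v's domain is down to {8}, so v = 8. So x can't be 8.
x has just one choice, so x = 3. Strike 3 from r, t.
So r = 1.

1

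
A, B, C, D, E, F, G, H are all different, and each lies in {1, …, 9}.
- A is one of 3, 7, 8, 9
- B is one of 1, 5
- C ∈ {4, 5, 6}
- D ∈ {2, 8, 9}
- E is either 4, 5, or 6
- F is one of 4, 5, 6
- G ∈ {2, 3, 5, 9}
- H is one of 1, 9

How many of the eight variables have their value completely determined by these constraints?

C, E, F between them cover only {4, 5, 6} — a naked triple. Remove those values from B, G.
That leaves B = 1. Remove 1 from H.
H's domain is down to {9}, so H = 9. Strike 9 from A, D, G.
Determined: B=1, H=9. The other variables each still have more than one consistent value. That makes 2.

2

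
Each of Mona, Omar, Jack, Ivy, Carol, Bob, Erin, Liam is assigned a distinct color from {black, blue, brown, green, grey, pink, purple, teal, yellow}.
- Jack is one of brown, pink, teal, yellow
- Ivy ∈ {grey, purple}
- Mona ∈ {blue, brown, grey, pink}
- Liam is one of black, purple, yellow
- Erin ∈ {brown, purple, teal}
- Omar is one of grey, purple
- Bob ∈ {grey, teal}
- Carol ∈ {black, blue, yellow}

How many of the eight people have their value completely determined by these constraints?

Omar and Ivy between them cover only {grey, purple} — a naked pair. Remove those values from Mona, Bob, Erin, Liam.
Bob's domain is down to {teal}, so Bob = teal. Remove teal from Jack, Erin.
Erin's domain is down to {brown}, so Erin = brown. Remove brown from Mona, Jack.
Determined: Bob=teal, Erin=brown. The other people each still have more than one consistent value. That makes 2.

2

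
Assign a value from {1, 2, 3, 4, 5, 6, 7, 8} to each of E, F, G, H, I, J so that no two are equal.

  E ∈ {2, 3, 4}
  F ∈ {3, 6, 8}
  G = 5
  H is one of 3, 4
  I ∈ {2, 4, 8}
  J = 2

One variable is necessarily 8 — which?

G has just one choice, so G = 5.
J has just one choice, so J = 2. Eliminate 2 elsewhere: E, I.
The 4 still-open variables draw from only 4 values {3, 4, 6, 8}, so each is used; only F can be 6, hence F = 6.
Among the 3 still-open variables, 8 fits only I (and all 3 values in {3, 4, 8} must be used), so I = 8.

I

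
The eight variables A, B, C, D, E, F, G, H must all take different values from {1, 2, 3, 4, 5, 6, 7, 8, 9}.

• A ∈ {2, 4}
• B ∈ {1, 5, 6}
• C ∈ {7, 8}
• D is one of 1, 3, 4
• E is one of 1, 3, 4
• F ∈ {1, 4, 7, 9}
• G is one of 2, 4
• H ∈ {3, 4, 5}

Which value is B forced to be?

6

A and G between them cover only {2, 4} — a naked pair. Remove those values from D, E, F, H.
The 2 variables D and E are confined to {1, 3}, which locks those values in; drop them from B, F, H.
H's domain is down to {5}, so H = 5. Remove 5 from B.
So B = 6.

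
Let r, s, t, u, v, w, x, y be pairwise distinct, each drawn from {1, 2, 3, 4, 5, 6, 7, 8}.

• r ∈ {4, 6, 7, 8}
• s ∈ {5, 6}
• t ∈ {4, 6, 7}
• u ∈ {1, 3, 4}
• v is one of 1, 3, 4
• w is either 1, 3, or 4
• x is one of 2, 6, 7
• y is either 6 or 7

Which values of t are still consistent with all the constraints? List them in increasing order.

6, 7

Among the 8 variables, 2 fits only x (and all 8 values in {1, 2, 3, 4, 5, 6, 7, 8} must be used), so x = 2.
Among the 7 still-open variables, 5 fits only s (and all 7 values in {1, 3, 4, 5, 6, 7, 8} must be used), so s = 5.
The 6 still-open variables together cover exactly {1, 3, 4, 6, 7, 8} — 6 values for 6 variables — and 8 appears only in r's list, so r = 8.
u, v, w between them cover only {1, 3, 4} — a naked triple. Remove those values from t.
No further eliminations apply; t can still be any of 6, 7.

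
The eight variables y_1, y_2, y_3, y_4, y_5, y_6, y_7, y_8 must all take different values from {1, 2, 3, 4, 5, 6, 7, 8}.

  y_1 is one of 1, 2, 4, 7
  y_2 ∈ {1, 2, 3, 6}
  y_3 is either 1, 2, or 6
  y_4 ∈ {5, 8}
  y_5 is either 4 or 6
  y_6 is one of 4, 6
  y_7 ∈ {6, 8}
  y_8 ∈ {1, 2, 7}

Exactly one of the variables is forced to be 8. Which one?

y_7

The 8 variables draw from only 8 values {1, 2, 3, 4, 5, 6, 7, 8}, so each is used; only y_2 can be 3, hence y_2 = 3.
The 7 still-open variables together cover exactly {1, 2, 4, 5, 6, 7, 8} — 7 values for 7 variables — and 5 appears only in y_4's list, so y_4 = 5.
The 6 still-open variables draw from only 6 values {1, 2, 4, 6, 7, 8}, so each is used; only y_7 can be 8, hence y_7 = 8.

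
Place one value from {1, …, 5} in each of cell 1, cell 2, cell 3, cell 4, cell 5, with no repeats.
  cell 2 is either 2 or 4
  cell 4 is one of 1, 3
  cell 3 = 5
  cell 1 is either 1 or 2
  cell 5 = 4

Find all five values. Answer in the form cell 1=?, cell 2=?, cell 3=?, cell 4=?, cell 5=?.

cell 1=1, cell 2=2, cell 3=5, cell 4=3, cell 5=4

cell 3 has just one choice, so cell 3 = 5.
cell 5's domain is down to {4}, so cell 5 = 4. So cell 2 can't be 4.
cell 2's domain is down to {2}, so cell 2 = 2. Strike 2 from cell 1.
That leaves cell 1 = 1. Remove 1 from cell 4.
That leaves cell 4 = 3.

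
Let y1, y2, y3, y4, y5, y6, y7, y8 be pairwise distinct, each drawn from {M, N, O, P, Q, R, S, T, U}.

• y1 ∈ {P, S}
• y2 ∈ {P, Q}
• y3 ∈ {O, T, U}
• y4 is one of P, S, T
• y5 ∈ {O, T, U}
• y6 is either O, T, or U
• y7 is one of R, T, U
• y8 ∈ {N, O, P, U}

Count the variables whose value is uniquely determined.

3

The 8 variables draw from only 8 values {N, O, P, Q, R, S, T, U}, so each is used; only y8 can be N, hence y8 = N.
The 7 still-open variables draw from only 7 values {O, P, Q, R, S, T, U}, so each is used; only y2 can be Q, hence y2 = Q.
The 6 still-open variables together cover exactly {O, P, R, S, T, U} — 6 values for 6 variables — and R appears only in y7's list, so y7 = R.
The 3 variables y3, y5, y6 are confined to {O, T, U}, which locks those values in; drop them from y4.
Determined: y2=Q, y7=R, y8=N. The other variables each still have more than one consistent value. That makes 3.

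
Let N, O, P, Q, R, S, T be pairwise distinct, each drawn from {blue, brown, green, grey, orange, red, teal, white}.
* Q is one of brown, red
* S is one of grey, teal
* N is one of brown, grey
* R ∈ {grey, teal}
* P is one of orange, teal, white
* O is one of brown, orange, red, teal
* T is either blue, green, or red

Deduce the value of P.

R and S share exactly the 2 values {grey, teal}; by pigeonhole those values go to them, so strike grey, teal from N, O, P.
That leaves N = brown. Eliminate brown elsewhere: O, Q.
Q must be red (only option left). So O, T can't be red.
O must be orange (only option left). Strike orange from P.
So P = white.

white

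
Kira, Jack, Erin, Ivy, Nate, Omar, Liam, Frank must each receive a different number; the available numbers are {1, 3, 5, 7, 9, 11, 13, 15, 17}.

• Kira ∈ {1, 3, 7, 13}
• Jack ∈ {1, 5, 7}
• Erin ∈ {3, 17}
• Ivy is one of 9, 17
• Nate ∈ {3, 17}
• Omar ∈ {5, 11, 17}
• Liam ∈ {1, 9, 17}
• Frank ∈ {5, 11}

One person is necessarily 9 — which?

Ivy

Among the 8 variables, 13 fits only Kira (and all 8 values in {1, 3, 5, 7, 9, 11, 13, 17} must be used), so Kira = 13.
Among the 7 still-open variables, 7 fits only Jack (and all 7 values in {1, 3, 5, 7, 9, 11, 17} must be used), so Jack = 7.
Among the 6 still-open variables, 1 fits only Liam (and all 6 values in {1, 3, 5, 9, 11, 17} must be used), so Liam = 1.
The 5 still-open variables draw from only 5 values {3, 5, 9, 11, 17}, so each is used; only Ivy can be 9, hence Ivy = 9.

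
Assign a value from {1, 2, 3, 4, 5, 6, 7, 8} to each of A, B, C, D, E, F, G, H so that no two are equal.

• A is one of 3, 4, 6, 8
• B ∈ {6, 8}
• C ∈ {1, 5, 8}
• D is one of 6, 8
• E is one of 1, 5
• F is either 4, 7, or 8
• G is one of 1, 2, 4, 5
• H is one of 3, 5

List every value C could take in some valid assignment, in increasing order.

1, 5

The 8 variables draw from only 8 values {1, 2, 3, 4, 5, 6, 7, 8}, so each is used; only G can be 2, hence G = 2.
The 7 still-open variables draw from only 7 values {1, 3, 4, 5, 6, 7, 8}, so each is used; only F can be 7, hence F = 7.
The 6 still-open variables draw from only 6 values {1, 3, 4, 5, 6, 8}, so each is used; only A can be 4, hence A = 4.
Among the 5 still-open variables, 3 fits only H (and all 5 values in {1, 3, 5, 6, 8} must be used), so H = 3.
The 2 variables B and D are confined to {6, 8}, which locks those values in; drop them from C.
No further eliminations apply; C can still be any of 1, 5.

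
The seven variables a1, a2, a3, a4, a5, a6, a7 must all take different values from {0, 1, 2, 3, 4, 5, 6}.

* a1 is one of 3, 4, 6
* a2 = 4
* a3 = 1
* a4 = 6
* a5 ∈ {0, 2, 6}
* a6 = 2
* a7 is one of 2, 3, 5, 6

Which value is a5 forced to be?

a2 has just one choice, so a2 = 4. Strike 4 from a1.
a3 has just one choice, so a3 = 1.
That leaves a4 = 6. So a1, a5, a7 can't be 6.
a6 has just one choice, so a6 = 2. Eliminate 2 elsewhere: a5, a7.
So a5 = 0.

0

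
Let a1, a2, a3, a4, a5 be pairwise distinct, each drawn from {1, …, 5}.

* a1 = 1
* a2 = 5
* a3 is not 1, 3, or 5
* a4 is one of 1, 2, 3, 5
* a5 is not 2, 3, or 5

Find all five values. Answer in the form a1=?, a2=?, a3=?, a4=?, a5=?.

a1 has just one choice, so a1 = 1. Remove 1 from a4, a5.
a2's domain is down to {5}, so a2 = 5. So a4 can't be 5.
a5 has just one choice, so a5 = 4. Remove 4 from a3.
a3's domain is down to {2}, so a3 = 2. Strike 2 from a4.
That leaves a4 = 3.

a1=1, a2=5, a3=2, a4=3, a5=4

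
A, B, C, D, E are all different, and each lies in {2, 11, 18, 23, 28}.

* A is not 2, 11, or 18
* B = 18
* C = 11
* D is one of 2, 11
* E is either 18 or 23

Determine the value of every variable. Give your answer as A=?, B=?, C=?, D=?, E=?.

B's domain is down to {18}, so B = 18. Eliminate 18 elsewhere: E.
That leaves C = 11. So D can't be 11.
D's domain is down to {2}, so D = 2.
E must be 23 (only option left). Strike 23 from A.
A must be 28 (only option left).

A=28, B=18, C=11, D=2, E=23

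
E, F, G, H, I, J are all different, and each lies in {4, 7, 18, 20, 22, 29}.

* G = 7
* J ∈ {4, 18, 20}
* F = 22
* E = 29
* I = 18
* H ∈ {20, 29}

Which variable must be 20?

H

E has just one choice, so E = 29. Remove 29 from H.
So 20 goes to H.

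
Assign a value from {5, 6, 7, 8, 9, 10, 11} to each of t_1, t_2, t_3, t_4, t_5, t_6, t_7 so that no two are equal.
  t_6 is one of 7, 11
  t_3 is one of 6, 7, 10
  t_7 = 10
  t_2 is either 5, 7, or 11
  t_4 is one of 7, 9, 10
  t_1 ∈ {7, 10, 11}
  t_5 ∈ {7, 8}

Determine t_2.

5

t_7 must be 10 (only option left). So t_1, t_3, t_4 can't be 10.
The 6 still-open variables together cover exactly {5, 6, 7, 8, 9, 11} — 6 values for 6 variables — and 5 appears only in t_2's list, so t_2 = 5.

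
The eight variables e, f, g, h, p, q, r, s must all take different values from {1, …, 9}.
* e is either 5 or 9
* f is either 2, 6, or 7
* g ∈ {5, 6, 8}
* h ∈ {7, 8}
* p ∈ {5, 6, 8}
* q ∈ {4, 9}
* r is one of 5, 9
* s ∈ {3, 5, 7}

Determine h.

7

The 8 variables together cover exactly {2, 3, 4, 5, 6, 7, 8, 9} — 8 values for 8 variables — and 2 appears only in f's list, so f = 2.
Among the 7 still-open variables, 3 fits only s (and all 7 values in {3, 4, 5, 6, 7, 8, 9} must be used), so s = 3.
The 6 still-open variables together cover exactly {4, 5, 6, 7, 8, 9} — 6 values for 6 variables — and 4 appears only in q's list, so q = 4.
The 5 still-open variables draw from only 5 values {5, 6, 7, 8, 9}, so each is used; only h can be 7, hence h = 7.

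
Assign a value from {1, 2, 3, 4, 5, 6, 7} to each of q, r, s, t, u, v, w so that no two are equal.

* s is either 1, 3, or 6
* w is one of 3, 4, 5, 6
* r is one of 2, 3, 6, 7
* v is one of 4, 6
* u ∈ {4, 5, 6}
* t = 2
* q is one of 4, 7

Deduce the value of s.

t's domain is down to {2}, so t = 2. Eliminate 2 elsewhere: r.
The 6 still-open variables together cover exactly {1, 3, 4, 5, 6, 7} — 6 values for 6 variables — and 1 appears only in s's list, so s = 1.

1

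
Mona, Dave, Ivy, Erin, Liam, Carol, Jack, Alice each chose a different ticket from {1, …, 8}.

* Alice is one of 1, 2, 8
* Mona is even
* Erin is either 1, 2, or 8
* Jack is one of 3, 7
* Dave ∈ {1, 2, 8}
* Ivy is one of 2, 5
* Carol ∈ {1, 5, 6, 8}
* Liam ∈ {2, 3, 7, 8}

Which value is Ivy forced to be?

5

Among the 8 variables, 4 fits only Mona (and all 8 values in {1, 2, 3, 4, 5, 6, 7, 8} must be used), so Mona = 4.
Among the 7 still-open variables, 6 fits only Carol (and all 7 values in {1, 2, 3, 5, 6, 7, 8} must be used), so Carol = 6.
Among the 6 still-open variables, 5 fits only Ivy (and all 6 values in {1, 2, 3, 5, 7, 8} must be used), so Ivy = 5.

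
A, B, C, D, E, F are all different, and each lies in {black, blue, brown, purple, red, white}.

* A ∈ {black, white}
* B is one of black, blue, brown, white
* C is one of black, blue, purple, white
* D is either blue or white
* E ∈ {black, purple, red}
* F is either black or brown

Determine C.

purple

The 6 variables draw from only 6 values {black, blue, brown, purple, red, white}, so each is used; only E can be red, hence E = red.
The 5 still-open variables together cover exactly {black, blue, brown, purple, white} — 5 values for 5 variables — and purple appears only in C's list, so C = purple.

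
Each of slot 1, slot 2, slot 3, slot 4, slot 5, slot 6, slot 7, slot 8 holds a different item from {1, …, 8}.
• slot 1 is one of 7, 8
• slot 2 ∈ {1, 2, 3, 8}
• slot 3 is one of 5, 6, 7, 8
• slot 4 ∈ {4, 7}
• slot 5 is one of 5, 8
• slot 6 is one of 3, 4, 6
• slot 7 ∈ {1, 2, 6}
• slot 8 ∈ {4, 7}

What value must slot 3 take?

slot 4 and slot 8 between them cover only {4, 7} — a naked pair. Remove those values from slot 1, slot 3, slot 6.
slot 1 must be 8 (only option left). So slot 2, slot 3, slot 5 can't be 8.
That leaves slot 5 = 5. Remove 5 from slot 3.
So slot 3 = 6.

6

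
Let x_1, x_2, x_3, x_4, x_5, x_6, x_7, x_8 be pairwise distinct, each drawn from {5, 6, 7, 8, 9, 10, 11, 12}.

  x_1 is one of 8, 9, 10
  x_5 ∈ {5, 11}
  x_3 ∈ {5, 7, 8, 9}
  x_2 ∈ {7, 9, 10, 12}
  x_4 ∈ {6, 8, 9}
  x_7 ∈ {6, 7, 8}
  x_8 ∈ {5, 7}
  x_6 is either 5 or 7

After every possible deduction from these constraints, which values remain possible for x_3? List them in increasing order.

The 8 variables together cover exactly {5, 6, 7, 8, 9, 10, 11, 12} — 8 values for 8 variables — and 11 appears only in x_5's list, so x_5 = 11.
Among the 7 still-open variables, 12 fits only x_2 (and all 7 values in {5, 6, 7, 8, 9, 10, 12} must be used), so x_2 = 12.
Among the 6 still-open variables, 10 fits only x_1 (and all 6 values in {5, 6, 7, 8, 9, 10} must be used), so x_1 = 10.
x_6 and x_8 share exactly the 2 values {5, 7}; by pigeonhole those values go to them, so strike 5, 7 from x_3, x_7.
No further eliminations apply; x_3 can still be any of 8, 9.

8, 9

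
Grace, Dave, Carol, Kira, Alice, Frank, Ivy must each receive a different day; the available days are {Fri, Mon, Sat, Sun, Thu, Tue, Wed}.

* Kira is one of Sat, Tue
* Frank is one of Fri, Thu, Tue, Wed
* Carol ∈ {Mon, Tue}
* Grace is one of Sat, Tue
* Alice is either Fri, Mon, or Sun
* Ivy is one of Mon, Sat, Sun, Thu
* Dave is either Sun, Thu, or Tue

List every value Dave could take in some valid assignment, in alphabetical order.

Sun, Thu

The 7 variables together cover exactly {Fri, Mon, Sat, Sun, Thu, Tue, Wed} — 7 values for 7 variables — and Wed appears only in Frank's list, so Frank = Wed.
The 6 still-open variables together cover exactly {Fri, Mon, Sat, Sun, Thu, Tue} — 6 values for 6 variables — and Fri appears only in Alice's list, so Alice = Fri.
The 2 variables Grace and Kira are confined to {Sat, Tue}, which locks those values in; drop them from Dave, Carol, Ivy.
Carol has just one choice, so Carol = Mon. Remove Mon from Ivy.
No further eliminations apply; Dave can still be any of Sun, Thu.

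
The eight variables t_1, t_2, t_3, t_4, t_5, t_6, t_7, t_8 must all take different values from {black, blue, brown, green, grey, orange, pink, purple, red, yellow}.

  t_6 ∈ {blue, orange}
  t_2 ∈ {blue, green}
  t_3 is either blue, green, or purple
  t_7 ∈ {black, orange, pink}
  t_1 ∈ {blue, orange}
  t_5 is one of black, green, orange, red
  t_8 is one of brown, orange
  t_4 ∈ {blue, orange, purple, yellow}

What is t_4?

The 2 variables t_1 and t_6 are confined to {blue, orange}, which locks those values in; drop them from t_2, t_3, t_4, t_5, t_7, t_8.
That leaves t_2 = green. Eliminate green elsewhere: t_3, t_5.
t_3 has just one choice, so t_3 = purple. So t_4 can't be purple.
So t_4 = yellow.

yellow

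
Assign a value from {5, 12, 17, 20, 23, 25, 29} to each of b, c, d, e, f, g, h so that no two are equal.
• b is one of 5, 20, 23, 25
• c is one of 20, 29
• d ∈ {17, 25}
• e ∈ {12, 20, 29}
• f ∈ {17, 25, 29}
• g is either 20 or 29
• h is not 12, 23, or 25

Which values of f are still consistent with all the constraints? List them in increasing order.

The 7 variables together cover exactly {5, 12, 17, 20, 23, 25, 29} — 7 values for 7 variables — and 12 appears only in e's list, so e = 12.
Among the 6 still-open variables, 23 fits only b (and all 6 values in {5, 17, 20, 23, 25, 29} must be used), so b = 23.
The 5 still-open variables draw from only 5 values {5, 17, 20, 25, 29}, so each is used; only h can be 5, hence h = 5.
c and g share exactly the 2 values {20, 29}; by pigeonhole those values go to them, so strike 20, 29 from f.
No further eliminations apply; f can still be any of 17, 25.

17, 25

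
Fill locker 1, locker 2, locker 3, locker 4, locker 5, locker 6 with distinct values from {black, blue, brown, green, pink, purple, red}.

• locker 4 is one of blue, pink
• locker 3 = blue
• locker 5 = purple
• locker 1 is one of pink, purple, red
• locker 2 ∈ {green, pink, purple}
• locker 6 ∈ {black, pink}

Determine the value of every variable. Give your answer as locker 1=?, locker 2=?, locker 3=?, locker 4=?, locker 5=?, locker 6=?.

locker 1=red, locker 2=green, locker 3=blue, locker 4=pink, locker 5=purple, locker 6=black

locker 3 must be blue (only option left). So locker 4 can't be blue.
locker 4's domain is down to {pink}, so locker 4 = pink. So locker 1, locker 2, locker 6 can't be pink.
locker 5 has just one choice, so locker 5 = purple. So locker 1, locker 2 can't be purple.
locker 6 has just one choice, so locker 6 = black.
locker 1 must be red (only option left).
locker 2 must be green (only option left).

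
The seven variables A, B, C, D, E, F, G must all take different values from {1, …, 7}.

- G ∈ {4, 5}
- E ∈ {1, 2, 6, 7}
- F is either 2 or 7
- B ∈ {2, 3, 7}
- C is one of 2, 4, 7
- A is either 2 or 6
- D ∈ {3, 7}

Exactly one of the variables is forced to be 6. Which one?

A

The 7 variables together cover exactly {1, 2, 3, 4, 5, 6, 7} — 7 values for 7 variables — and 1 appears only in E's list, so E = 1.
The 6 still-open variables together cover exactly {2, 3, 4, 5, 6, 7} — 6 values for 6 variables — and 5 appears only in G's list, so G = 5.
The 5 still-open variables together cover exactly {2, 3, 4, 6, 7} — 5 values for 5 variables — and 4 appears only in C's list, so C = 4.
Among the 4 still-open variables, 6 fits only A (and all 4 values in {2, 3, 6, 7} must be used), so A = 6.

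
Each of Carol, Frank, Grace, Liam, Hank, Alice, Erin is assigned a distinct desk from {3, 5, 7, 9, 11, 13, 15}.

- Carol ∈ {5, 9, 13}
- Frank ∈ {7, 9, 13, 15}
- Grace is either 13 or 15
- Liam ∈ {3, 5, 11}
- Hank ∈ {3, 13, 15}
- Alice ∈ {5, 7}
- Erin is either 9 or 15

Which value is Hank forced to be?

The 7 variables together cover exactly {3, 5, 7, 9, 11, 13, 15} — 7 values for 7 variables — and 11 appears only in Liam's list, so Liam = 11.
The 6 still-open variables together cover exactly {3, 5, 7, 9, 13, 15} — 6 values for 6 variables — and 3 appears only in Hank's list, so Hank = 3.

3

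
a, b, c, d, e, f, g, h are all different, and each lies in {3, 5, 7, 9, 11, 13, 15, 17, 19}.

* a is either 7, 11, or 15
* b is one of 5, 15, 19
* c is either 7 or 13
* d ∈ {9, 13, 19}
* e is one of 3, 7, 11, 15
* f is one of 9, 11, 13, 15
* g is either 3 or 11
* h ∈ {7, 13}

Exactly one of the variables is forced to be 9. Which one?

The 8 variables draw from only 8 values {3, 5, 7, 9, 11, 13, 15, 19}, so each is used; only b can be 5, hence b = 5.
Among the 7 still-open variables, 19 fits only d (and all 7 values in {3, 7, 9, 11, 13, 15, 19} must be used), so d = 19.
Among the 6 still-open variables, 9 fits only f (and all 6 values in {3, 7, 9, 11, 13, 15} must be used), so f = 9.

f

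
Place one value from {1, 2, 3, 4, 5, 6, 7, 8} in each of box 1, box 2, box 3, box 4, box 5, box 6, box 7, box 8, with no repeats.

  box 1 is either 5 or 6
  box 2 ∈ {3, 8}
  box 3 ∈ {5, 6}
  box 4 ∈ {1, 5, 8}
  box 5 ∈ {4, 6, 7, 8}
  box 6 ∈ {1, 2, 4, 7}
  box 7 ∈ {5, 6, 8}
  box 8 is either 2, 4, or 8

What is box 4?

1

The 8 variables draw from only 8 values {1, 2, 3, 4, 5, 6, 7, 8}, so each is used; only box 2 can be 3, hence box 2 = 3.
box 1 and box 3 between them cover only {5, 6} — a naked pair. Remove those values from box 4, box 5, box 7.
box 7's domain is down to {8}, so box 7 = 8. Eliminate 8 elsewhere: box 4, box 5, box 8.
So box 4 = 1.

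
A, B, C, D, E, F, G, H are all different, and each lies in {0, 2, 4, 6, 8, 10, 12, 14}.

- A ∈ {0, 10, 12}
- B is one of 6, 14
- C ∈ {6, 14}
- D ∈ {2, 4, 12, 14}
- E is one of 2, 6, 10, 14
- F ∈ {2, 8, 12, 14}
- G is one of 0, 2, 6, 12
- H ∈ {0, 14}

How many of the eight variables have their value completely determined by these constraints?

3

Among the 8 variables, 4 fits only D (and all 8 values in {0, 2, 4, 6, 8, 10, 12, 14} must be used), so D = 4.
The 7 still-open variables draw from only 7 values {0, 2, 6, 8, 10, 12, 14}, so each is used; only F can be 8, hence F = 8.
B and C between them cover only {6, 14} — a naked pair. Remove those values from E, G, H.
H must be 0 (only option left). So A, G can't be 0.
Determined: D=4, F=8, H=0. The other variables each still have more than one consistent value. That makes 3.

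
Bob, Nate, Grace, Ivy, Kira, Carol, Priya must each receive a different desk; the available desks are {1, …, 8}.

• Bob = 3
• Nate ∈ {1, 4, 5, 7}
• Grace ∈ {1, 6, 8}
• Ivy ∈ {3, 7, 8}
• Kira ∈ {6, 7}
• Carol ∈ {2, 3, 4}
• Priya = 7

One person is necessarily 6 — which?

Kira

Bob's domain is down to {3}, so Bob = 3. So Ivy, Carol can't be 3.
Priya has just one choice, so Priya = 7. Strike 7 from Nate, Ivy, Kira.
So 6 goes to Kira.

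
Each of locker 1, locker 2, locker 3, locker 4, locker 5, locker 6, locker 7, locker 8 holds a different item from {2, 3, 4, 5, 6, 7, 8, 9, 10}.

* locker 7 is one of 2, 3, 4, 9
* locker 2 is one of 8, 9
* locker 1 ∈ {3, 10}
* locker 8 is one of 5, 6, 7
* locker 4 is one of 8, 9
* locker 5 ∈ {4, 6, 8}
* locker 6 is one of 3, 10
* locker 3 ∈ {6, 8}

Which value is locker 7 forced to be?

locker 1 and locker 6 between them cover only {3, 10} — a naked pair. Remove those values from locker 7.
locker 2 and locker 4 between them cover only {8, 9} — a naked pair. Remove those values from locker 3, locker 5, locker 7.
That leaves locker 3 = 6. Remove 6 from locker 5, locker 8.
locker 5 must be 4 (only option left). So locker 7 can't be 4.
So locker 7 = 2.

2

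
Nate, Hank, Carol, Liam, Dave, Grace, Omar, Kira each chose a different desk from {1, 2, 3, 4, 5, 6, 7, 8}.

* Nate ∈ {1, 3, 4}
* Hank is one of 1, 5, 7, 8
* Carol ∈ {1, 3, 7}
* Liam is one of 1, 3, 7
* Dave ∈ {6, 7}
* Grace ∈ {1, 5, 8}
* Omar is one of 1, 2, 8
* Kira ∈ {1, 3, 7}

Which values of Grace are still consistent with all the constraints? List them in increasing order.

Among the 8 variables, 2 fits only Omar (and all 8 values in {1, 2, 3, 4, 5, 6, 7, 8} must be used), so Omar = 2.
The 7 still-open variables draw from only 7 values {1, 3, 4, 5, 6, 7, 8}, so each is used; only Nate can be 4, hence Nate = 4.
The 6 still-open variables together cover exactly {1, 3, 5, 6, 7, 8} — 6 values for 6 variables — and 6 appears only in Dave's list, so Dave = 6.
Carol, Liam, Kira between them cover only {1, 3, 7} — a naked triple. Remove those values from Hank, Grace.
No further eliminations apply; Grace can still be any of 5, 8.

5, 8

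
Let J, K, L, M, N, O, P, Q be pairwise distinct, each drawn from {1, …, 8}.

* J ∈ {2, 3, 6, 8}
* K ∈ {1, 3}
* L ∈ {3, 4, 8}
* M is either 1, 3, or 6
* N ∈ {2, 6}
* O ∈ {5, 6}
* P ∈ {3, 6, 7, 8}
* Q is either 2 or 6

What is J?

8

Among the 8 variables, 4 fits only L (and all 8 values in {1, 2, 3, 4, 5, 6, 7, 8} must be used), so L = 4.
The 7 still-open variables together cover exactly {1, 2, 3, 5, 6, 7, 8} — 7 values for 7 variables — and 5 appears only in O's list, so O = 5.
The 6 still-open variables together cover exactly {1, 2, 3, 6, 7, 8} — 6 values for 6 variables — and 7 appears only in P's list, so P = 7.
The 5 still-open variables together cover exactly {1, 2, 3, 6, 8} — 5 values for 5 variables — and 8 appears only in J's list, so J = 8.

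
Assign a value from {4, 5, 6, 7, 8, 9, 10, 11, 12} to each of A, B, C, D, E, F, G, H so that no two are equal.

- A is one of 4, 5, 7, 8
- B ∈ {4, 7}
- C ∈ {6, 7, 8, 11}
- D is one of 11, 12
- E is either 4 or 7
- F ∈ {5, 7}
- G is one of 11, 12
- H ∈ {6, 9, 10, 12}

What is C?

B and E share exactly the 2 values {4, 7}; by pigeonhole those values go to them, so strike 4, 7 from A, C, F.
F's domain is down to {5}, so F = 5. Strike 5 from A.
A's domain is down to {8}, so A = 8. Remove 8 from C.
The 2 variables D and G are confined to {11, 12}, which locks those values in; drop them from C, H.
So C = 6.

6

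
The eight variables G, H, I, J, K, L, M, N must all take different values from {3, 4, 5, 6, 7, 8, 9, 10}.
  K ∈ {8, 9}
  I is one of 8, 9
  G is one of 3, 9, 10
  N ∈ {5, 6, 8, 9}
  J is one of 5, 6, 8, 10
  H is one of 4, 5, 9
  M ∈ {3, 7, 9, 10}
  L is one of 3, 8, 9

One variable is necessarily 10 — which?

Among the 8 variables, 4 fits only H (and all 8 values in {3, 4, 5, 6, 7, 8, 9, 10} must be used), so H = 4.
The 7 still-open variables together cover exactly {3, 5, 6, 7, 8, 9, 10} — 7 values for 7 variables — and 7 appears only in M's list, so M = 7.
I and K between them cover only {8, 9} — a naked pair. Remove those values from G, J, L, N.
L must be 3 (only option left). Eliminate 3 elsewhere: G.
So 10 goes to G.

G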